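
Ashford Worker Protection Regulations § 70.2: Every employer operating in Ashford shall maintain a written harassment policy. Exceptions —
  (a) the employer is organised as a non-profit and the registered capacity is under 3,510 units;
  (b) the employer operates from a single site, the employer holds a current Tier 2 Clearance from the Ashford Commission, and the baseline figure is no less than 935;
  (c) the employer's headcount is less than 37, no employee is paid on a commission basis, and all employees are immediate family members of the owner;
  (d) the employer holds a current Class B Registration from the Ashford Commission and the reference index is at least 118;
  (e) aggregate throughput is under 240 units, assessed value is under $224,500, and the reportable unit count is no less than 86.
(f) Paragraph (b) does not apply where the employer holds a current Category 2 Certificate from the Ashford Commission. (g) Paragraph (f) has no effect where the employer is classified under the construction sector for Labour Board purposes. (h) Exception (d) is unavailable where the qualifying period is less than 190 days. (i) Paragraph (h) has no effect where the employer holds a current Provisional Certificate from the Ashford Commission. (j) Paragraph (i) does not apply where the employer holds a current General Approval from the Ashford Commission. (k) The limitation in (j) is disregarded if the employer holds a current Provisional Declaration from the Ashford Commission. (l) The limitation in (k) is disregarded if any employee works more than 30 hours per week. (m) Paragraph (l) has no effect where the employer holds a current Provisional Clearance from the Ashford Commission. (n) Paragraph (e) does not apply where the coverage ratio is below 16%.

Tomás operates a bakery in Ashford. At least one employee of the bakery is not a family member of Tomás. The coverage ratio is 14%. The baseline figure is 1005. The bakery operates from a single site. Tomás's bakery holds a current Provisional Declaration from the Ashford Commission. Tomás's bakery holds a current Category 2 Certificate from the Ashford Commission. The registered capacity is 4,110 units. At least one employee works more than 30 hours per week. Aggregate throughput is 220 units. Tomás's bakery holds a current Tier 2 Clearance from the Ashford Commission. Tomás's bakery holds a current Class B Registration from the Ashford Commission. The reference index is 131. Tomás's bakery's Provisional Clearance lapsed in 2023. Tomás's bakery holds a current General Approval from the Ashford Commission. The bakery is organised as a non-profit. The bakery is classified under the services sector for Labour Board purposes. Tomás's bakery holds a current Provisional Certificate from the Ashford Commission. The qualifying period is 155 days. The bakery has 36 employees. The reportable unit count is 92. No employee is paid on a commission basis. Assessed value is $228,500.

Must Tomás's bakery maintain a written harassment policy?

Yes — Tomás's bakery must maintain a written harassment policy.

Exception (a) does not apply: the registered capacity is 4,110 units, not under 3,510 units.
All of (b)'s requirements are met (the employer operates from a single site; a current Tier 2 Clearance is held; the baseline figure is 1,005, meeting the 935 threshold). But applying paragraphs (f)–(g): (f) operates — a current Category 2 Certificate is held. (g), which would lift (f), is not engaged — the bakery is classified under the services sector. So (b) is unavailable.
Exception (c) does not apply: at least one employee is not a family member.
All of (d)'s requirements are met (a current Class B Registration is held; the reference index is 131, meeting the 118 threshold). Turning to paragraphs (h)–(m): (h) operates — the qualifying period is 155 days, less than the 190 days limit. (i) would limit (h) — a current Provisional Certificate is held — but (j) sets (i) aside: (j) operates against (i): a current General Approval is held. (k) would limit (j) — a current Provisional Declaration is held — but (l) sets (k) aside: (l) is engaged — at least one employee exceeds 30 hours/week. (m) is inapplicable (there is no Provisional Clearance in force), so (l) stands. Exception (d) does not apply.
Exception (e) does not apply: assessed value is $228,500, not under $224,500.
Every exception is unavailable, so the rule governs.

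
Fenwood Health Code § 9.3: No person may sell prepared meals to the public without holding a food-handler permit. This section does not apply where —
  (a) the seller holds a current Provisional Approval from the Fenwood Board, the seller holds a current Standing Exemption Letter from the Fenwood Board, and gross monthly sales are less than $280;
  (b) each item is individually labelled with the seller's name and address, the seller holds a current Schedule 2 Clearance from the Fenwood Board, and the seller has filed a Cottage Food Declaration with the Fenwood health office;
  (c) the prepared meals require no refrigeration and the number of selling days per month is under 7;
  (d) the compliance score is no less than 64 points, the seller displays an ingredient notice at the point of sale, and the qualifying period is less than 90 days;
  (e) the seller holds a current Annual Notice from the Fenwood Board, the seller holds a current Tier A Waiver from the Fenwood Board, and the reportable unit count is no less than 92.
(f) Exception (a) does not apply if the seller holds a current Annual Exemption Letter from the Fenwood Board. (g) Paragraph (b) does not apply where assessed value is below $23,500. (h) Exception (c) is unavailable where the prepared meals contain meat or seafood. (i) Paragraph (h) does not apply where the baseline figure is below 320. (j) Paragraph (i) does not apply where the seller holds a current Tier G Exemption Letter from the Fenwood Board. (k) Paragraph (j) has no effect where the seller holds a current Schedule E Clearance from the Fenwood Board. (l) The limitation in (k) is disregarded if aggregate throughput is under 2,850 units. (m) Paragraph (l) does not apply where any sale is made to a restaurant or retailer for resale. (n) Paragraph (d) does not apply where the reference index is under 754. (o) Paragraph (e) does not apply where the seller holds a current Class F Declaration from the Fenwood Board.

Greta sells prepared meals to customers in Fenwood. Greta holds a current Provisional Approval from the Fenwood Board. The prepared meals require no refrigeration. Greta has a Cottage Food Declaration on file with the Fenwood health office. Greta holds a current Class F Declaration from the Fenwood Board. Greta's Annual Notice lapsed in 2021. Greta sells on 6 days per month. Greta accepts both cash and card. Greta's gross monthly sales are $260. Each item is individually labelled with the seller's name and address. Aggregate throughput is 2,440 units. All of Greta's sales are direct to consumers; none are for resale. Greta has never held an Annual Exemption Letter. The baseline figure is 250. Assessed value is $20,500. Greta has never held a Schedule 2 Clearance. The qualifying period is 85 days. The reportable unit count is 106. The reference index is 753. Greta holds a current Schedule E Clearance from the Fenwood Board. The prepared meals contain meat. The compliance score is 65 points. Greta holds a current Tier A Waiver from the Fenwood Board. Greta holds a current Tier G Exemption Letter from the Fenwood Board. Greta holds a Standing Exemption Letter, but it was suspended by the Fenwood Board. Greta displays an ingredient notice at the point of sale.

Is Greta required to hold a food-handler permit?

Yes — Greta must hold a food-handler permit.

Exception (a) fails — no current Standing Exemption Letter is held.
Exception (b) requires that the seller holds a current Schedule 2 Clearance from the Fenwood Board; but the Schedule 2 Clearance is not current, so (b) is unavailable.
Exception (c) is satisfied on its face — the prepared meals are shelf-stable; the number of selling days per month is 6, under the 7 limit. Turning to paragraphs (h)–(m): (h) operates against (c): the prepared meals contain meat. (i) is triggered (the baseline figure is 250, below the 320 limit), but is displaced by (j): (j) operates against (i): a current Tier G Exemption Letter is held. (k) is triggered (a current Schedule E Clearance is held), but is itself disapplied by (l): (l) operates against (k): aggregate throughput is 2,440 units, under the 2,850 units limit. (m), which would lift (l), does not operate here — no sales are for resale. (c) is therefore removed.
Exception (d): the compliance score is 65 points, meeting the 64 points threshold; an ingredient notice is displayed; the qualifying period is 85 days, less than the 90 days limit — every condition holds. However, paragraph (n) must be considered: (n) operates — the reference index is 753, under the 754 limit. (d) is therefore removed.
Exception (e) fails — no current Annual Notice is held.
No exception displaces § 9.3.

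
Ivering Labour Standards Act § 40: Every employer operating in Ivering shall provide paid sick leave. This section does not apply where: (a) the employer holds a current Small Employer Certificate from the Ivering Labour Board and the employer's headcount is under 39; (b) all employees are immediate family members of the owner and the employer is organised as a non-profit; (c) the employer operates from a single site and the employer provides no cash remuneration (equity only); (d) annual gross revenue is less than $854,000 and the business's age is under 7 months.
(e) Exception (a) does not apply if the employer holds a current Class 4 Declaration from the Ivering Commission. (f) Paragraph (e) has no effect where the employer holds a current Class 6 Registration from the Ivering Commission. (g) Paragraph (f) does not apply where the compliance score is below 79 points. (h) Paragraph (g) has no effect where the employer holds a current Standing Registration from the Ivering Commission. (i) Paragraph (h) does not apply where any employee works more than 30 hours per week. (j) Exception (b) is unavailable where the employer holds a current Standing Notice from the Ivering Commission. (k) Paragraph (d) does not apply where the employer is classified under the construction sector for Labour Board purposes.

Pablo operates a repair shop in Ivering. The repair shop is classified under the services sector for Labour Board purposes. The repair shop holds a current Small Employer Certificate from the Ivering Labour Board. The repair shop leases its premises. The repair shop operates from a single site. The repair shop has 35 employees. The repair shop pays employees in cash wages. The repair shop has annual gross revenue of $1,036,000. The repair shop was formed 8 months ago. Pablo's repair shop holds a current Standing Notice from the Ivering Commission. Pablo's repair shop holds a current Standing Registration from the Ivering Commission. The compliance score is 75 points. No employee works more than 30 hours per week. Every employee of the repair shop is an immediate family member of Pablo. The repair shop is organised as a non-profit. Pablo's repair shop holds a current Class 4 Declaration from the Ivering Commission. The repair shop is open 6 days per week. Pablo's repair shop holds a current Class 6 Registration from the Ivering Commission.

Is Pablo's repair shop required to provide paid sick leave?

No — exception (a) applies; Pablo's repair shop is not required to provide paid sick leave.

Exception (a)'s conditions are all satisfied: a current Small Employer Certificate is held; the employer's headcount is 35, under the 39 limit. Under paragraphs (e)–(i): (e) would limit (a) — a current Class 4 Declaration is held — but (f) sets (e) aside: (f) is engaged — a current Class 6 Registration is held. (g) would limit (f) — the compliance score is 75 points, below the 79 points limit — but (h) sets (g) aside: (h) operates against (g): a current Standing Registration is held. (i) is not engaged (no employee exceeds 30 hours/week), so (h) stands. Exception (a) stands.
Exception (b): every employee is an immediate family member; the employer is a non-profit — every condition holds. But: (j) is engaged — a current Standing Notice is held. (b) is therefore removed.
Exception (c) does not apply: employees are paid cash wages.
Exception (d) requires that annual gross revenue is less than $854,000; but annual gross revenue is $1,036,000, not less than $854,000, so (d) is unavailable.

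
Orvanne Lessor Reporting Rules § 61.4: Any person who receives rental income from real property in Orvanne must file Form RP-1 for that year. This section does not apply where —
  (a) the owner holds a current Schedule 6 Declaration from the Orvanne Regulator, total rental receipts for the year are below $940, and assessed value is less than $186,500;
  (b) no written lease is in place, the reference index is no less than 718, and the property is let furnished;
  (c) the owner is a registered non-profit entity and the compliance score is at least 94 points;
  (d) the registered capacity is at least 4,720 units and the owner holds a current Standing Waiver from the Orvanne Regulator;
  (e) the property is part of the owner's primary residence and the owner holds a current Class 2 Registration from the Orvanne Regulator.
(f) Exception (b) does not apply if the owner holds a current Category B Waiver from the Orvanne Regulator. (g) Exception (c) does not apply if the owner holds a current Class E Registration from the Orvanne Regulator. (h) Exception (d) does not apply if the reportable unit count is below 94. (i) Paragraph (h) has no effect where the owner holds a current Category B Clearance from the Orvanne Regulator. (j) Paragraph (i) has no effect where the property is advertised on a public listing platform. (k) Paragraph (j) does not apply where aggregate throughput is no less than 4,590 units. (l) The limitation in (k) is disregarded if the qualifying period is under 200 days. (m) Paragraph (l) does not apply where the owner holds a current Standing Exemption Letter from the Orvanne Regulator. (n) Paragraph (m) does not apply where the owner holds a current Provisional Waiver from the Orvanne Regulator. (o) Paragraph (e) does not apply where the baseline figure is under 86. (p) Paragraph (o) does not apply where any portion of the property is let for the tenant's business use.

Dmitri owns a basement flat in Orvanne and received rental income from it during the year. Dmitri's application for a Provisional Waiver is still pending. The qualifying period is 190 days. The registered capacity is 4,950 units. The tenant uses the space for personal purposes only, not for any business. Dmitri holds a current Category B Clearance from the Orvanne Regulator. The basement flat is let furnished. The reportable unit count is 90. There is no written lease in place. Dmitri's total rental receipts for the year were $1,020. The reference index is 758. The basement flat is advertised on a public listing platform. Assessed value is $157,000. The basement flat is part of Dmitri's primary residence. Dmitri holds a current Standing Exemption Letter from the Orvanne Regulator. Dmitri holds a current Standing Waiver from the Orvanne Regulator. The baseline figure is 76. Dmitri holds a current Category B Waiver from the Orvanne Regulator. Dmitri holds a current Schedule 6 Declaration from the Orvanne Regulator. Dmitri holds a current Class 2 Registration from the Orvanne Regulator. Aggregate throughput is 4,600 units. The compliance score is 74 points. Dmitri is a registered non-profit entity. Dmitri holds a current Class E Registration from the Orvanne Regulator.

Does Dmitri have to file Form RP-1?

Exception (a) requires that total rental receipts for the year are below $940; but total rental receipts for the year are $1,020, not below $940, so (a) is unavailable.
All of (b)'s requirements are met (there is no written lease; the reference index is 758, meeting the 718 threshold; the property is let furnished). But applying paragraph (f): (f) operates against (b): a current Category B Waiver is held. (b) is therefore removed.
Exception (c) requires that the compliance score is at least 94 points; but the compliance score is 74 points, short of 94 points, so (c) is unavailable.
Exception (d): the registered capacity is 4,950 units, meeting the 4,720 units threshold; a current Standing Waiver is held — every condition holds. As to paragraphs (h)–(n): (h) is triggered (the reportable unit count is 90, below the 94 limit), but yields to (i): (i) operates against (h): a current Category B Clearance is held. (j) would limit (i) — the property is publicly advertised — but (k) sets (j) aside: (k) operates against (j): aggregate throughput is 4,600 units, meeting the 4,590 units threshold. (l) would limit (k) — the qualifying period is 190 days, under the 200 days limit — but (m) sets (l) aside: (m) operates against (l): a current Standing Exemption Letter is held. (n), which would lift (m), is not triggered — no current Provisional Waiver is held. Exception (d) stands.
All of (e)'s requirements are met (the basement flat is part of the primary residence; a current Class 2 Registration is held). But applying paragraphs (o)–(p): (o) is triggered — the baseline figure is 76, under the 86 limit. (p), which would lift (o), is not engaged — the space is used for personal purposes only. (e) is therefore removed.

No — exception (d) applies; Dmitri is not required to file Form RP-1.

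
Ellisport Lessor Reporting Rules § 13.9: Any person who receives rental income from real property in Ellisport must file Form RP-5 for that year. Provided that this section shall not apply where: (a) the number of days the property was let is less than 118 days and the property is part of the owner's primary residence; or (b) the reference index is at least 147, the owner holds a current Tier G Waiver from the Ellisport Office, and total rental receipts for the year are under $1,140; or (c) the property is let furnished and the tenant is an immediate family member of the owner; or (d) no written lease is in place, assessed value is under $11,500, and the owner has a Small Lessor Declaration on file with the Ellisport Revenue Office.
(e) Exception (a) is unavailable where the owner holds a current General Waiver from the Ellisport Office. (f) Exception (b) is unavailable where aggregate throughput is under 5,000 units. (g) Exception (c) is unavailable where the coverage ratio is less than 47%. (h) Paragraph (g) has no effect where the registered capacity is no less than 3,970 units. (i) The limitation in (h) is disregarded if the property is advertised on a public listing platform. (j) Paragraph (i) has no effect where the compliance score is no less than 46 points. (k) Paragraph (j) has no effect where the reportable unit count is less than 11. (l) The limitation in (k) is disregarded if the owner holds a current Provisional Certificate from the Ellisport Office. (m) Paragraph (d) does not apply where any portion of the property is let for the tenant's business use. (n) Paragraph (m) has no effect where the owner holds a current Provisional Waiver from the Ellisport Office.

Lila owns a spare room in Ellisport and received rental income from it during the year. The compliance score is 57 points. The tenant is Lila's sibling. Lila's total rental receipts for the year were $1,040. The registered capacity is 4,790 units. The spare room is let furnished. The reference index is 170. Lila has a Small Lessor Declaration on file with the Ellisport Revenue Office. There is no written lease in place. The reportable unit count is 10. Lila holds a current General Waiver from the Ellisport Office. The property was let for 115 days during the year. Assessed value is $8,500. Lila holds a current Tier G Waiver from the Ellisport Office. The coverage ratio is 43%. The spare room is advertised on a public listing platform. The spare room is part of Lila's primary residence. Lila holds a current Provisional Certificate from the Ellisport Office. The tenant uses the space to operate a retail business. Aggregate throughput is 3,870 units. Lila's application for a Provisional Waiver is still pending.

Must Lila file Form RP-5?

Exception (a): the number of days the property was let is 115 days, less than the 118 days limit; the spare room is part of the primary residence — every condition holds. Turning to paragraph (e): (e) operates against (a): a current General Waiver is held. So (a) is unavailable.
Exception (b)'s conditions are all satisfied: the reference index is 170, meeting the 147 threshold; a current Tier G Waiver is held; total rental receipts for the year are $1,040, under the $1,140 limit. But: (f) applies — aggregate throughput is 3,870 units, under the 5,000 units limit. Exception (b) does not apply.
Exception (c): the property is let furnished; the tenant is an immediate family member — every condition holds. Applying paragraphs (g)–(l): (g) would limit (c) — the coverage ratio is 43%, less than the 47% limit — but (h) sets (g) aside: (h) operates against (g): the registered capacity is 4,790 units, meeting the 3,970 units threshold. (i) applies (the property is publicly advertised), but yields to (j): (j) operates against (i): the compliance score is 57 points, meeting the 46 points threshold. (k) applies (the reportable unit count is 10, less than the 11 limit), but yields to (l): (l) is triggered — a current Provisional Certificate is held. (c) remains available.
Exception (d)'s conditions are all satisfied: there is no written lease; assessed value is $8,500, under the $11,500 limit; a Small Lessor Declaration is on file. Turning to paragraphs (m)–(n): (m) is triggered — the space is let for business use. (n), which would lift (m), is not engaged — no current Provisional Waiver is held. So (d) is unavailable.

No — exception (c) applies; Lila is not required to file Form RP-5.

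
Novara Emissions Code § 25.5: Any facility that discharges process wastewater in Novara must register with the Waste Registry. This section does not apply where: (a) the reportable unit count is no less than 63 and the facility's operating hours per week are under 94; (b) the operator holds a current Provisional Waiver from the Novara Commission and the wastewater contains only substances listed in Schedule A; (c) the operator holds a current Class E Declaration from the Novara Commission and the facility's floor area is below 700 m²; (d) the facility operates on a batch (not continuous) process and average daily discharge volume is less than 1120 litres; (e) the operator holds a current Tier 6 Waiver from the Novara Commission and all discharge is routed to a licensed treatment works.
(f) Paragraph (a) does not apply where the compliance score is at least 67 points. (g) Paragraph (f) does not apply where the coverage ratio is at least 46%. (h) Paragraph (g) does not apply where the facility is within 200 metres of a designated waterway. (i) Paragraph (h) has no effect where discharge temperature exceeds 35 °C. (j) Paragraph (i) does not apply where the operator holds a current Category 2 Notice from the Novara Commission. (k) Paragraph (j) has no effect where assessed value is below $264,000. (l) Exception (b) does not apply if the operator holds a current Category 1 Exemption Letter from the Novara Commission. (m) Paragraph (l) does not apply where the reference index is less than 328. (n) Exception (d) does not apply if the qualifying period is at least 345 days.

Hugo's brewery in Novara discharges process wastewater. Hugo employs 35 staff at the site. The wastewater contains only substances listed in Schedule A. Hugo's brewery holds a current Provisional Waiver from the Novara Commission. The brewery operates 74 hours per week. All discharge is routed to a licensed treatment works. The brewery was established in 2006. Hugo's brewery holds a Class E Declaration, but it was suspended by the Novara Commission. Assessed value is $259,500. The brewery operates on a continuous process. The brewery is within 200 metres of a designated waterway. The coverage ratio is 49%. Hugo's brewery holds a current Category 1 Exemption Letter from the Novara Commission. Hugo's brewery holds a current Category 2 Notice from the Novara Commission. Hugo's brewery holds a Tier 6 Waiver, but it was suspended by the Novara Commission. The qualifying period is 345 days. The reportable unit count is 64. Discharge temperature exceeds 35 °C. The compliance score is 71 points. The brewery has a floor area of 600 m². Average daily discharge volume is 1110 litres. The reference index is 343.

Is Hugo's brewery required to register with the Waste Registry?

No — exception (a) applies; Hugo's brewery is not required to register with the Waste Registry.

Exception (a) is satisfied on its face — the reportable unit count is 64, meeting the 63 threshold; the facility's operating hours per week are 74, under the 94 limit. Applying paragraphs (f)–(k): (f) would limit (a) — the compliance score is 71 points, meeting the 67 points threshold — but (g) sets (f) aside: (g) operates against (f): the coverage ratio is 49%, meeting the 46% threshold. (h) would limit (g) — the brewery is within 200 m of a designated waterway — but (i) sets (h) aside: (i) operates against (h): discharge temperature exceeds 35 °C. (j) would limit (i) — a current Category 2 Notice is held — but (k) sets (j) aside: (k) operates against (j): assessed value is $259,500, below the $264,000 limit. (a) remains available.
All of (b)'s requirements are met (a current Provisional Waiver is held; the wastewater is Schedule-A-only). Turning to paragraphs (l)–(m): (l) operates against (b): a current Category 1 Exemption Letter is held. (m), which would lift (l), is inapplicable — the reference index is 343, not less than 328. Exception (b) does not apply.
Exception (c) fails — there is no Class E Declaration in force.
Exception (d) requires that the facility operates on a batch (not continuous) process; but the facility operates on a continuous process, so (d) is unavailable.
Exception (e) fails — the Tier 6 Waiver is not current.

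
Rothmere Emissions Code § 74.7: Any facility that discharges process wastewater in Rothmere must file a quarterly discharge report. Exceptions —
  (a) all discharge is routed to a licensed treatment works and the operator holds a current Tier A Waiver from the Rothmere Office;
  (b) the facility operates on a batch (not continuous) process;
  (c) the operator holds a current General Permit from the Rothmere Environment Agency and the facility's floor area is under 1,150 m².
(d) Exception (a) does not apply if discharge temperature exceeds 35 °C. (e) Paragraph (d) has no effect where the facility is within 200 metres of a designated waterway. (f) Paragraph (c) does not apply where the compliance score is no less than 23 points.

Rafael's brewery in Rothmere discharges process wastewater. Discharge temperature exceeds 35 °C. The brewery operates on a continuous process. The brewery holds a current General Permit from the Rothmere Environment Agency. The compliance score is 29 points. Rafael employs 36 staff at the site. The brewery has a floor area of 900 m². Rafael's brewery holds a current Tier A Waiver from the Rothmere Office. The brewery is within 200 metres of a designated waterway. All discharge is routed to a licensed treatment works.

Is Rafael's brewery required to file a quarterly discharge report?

No — exception (a) applies; Rafael's brewery is not required to file a quarterly discharge report.

Exception (a): discharge is routed to a licensed treatment works; a current Tier A Waiver is held — every condition holds. As to paragraphs (d)–(e): (d) applies (discharge temperature exceeds 35 °C), but yields to (e): (e) operates against (d): the brewery is within 200 m of a designated waterway. (a) remains available.
Exception (b) fails — the facility operates on a continuous process.
Exception (c) is satisfied on its face — a current General Permit is held; the facility's floor area is 900 m², under the 1,150 m² limit. But applying paragraph (f): (f) operates — the compliance score is 29 points, meeting the 23 points threshold. So (c) is unavailable.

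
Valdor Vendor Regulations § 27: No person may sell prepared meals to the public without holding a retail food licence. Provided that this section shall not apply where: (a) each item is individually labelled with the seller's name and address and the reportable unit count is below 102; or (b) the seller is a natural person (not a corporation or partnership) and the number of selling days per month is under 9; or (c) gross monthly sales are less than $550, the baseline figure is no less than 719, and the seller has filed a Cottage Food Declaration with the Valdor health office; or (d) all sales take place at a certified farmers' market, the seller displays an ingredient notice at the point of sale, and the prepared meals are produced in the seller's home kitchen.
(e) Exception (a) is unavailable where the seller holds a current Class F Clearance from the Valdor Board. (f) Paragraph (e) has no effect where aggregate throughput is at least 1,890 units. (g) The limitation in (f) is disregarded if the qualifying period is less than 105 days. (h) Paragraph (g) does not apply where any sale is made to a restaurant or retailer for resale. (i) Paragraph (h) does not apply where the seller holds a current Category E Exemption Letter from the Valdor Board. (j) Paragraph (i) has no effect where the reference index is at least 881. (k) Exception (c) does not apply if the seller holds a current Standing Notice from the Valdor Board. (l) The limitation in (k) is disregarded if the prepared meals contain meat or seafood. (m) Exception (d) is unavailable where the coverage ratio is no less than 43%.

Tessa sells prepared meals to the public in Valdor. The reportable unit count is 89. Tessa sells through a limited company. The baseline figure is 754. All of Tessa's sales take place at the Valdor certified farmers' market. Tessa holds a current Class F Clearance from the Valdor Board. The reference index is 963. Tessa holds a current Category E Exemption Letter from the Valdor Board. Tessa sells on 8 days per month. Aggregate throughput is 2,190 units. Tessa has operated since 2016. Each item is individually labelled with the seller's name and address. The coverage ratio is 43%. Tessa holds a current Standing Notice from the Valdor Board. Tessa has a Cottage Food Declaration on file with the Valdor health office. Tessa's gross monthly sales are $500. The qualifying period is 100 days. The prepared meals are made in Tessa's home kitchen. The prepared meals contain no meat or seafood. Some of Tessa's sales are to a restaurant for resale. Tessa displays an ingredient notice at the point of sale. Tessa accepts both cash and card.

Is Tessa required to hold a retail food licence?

No — exception (a) applies; Tessa is not required to hold a retail food licence.

Exception (a)'s conditions are all satisfied: items are individually labelled; the reportable unit count is 89, below the 102 limit. Considering the limiting provisions: (e) would limit (a) — a current Class F Clearance is held — but (f) sets (e) aside: (f) is triggered — aggregate throughput is 2,190 units, meeting the 1,890 units threshold. (g) operates (the qualifying period is 100 days, less than the 105 days limit), but yields to (h): (h) is triggered — some sales are to a restaurant for resale. (i) operates (a current Category E Exemption Letter is held), but yields to (j): (j) operates — the reference index is 963, meeting the 881 threshold. Exception (a) stands.
Exception (b) fails — the seller operates through a limited company.
Exception (c): gross monthly sales are $500, less than the $550 limit; the baseline figure is 754, meeting the 719 threshold; a Cottage Food Declaration is on file — every condition holds. Turning to paragraphs (k)–(l): (k) operates against (c): a current Standing Notice is held. (l) does not operate here (the prepared meals contain no meat or seafood), so (k) stands. Exception (c) does not apply.
Exception (d) is satisfied on its face — all sales are at a certified farmers' market; an ingredient notice is displayed; the prepared meals are home-kitchen produced. However, paragraph (m) must be considered: (m) operates against (d): the coverage ratio is 43%, meeting the 43% threshold. Exception (d) does not apply.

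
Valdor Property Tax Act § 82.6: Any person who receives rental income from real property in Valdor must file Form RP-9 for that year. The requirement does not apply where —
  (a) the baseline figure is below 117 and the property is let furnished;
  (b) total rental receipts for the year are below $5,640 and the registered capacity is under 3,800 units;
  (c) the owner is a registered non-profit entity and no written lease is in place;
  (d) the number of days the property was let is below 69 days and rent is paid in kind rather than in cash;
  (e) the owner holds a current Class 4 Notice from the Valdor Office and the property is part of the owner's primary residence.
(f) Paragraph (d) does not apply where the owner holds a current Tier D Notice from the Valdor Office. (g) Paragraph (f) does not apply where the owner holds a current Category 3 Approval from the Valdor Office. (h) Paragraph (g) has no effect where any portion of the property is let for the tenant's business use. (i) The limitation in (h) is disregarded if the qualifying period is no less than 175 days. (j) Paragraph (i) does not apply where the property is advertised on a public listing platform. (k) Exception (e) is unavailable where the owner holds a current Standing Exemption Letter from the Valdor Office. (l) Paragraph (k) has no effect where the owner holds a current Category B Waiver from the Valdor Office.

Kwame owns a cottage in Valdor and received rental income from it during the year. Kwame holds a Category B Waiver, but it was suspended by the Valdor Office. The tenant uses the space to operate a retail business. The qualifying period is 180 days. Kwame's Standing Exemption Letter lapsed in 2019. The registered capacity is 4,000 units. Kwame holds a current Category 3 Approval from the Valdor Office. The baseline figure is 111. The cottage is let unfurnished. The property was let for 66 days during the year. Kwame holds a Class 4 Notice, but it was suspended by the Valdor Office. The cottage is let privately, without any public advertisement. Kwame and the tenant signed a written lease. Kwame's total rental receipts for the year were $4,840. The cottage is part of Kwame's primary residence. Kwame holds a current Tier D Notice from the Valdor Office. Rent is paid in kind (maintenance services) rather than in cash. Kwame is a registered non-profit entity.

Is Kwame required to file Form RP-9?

No — exception (d) applies; Kwame is not required to file Form RP-9.

Exception (a) fails — the property is let unfurnished.
Exception (b) requires that the registered capacity is under 3,800 units; but the registered capacity is 4,000 units, not under 3,800 units, so (b) is unavailable.
Exception (c) fails — a written lease is in place.
Exception (d) is satisfied on its face — the number of days the property was let is 66 days, below the 69 days limit; rent is paid in kind. Considering the limiting provisions: (f) would limit (d) — a current Tier D Notice is held — but (g) sets (f) aside: (g) operates against (f): a current Category 3 Approval is held. (h) is engaged (the space is let for business use), but is set aside by (i): (i) operates against (h): the qualifying period is 180 days, meeting the 175 days threshold. (j), which would lift (i), is inapplicable — the property is let privately without advertisement. So (d) applies.
Exception (e) requires that the owner holds a current Class 4 Notice from the Valdor Office; but there is no Class 4 Notice in force, so (e) is unavailable.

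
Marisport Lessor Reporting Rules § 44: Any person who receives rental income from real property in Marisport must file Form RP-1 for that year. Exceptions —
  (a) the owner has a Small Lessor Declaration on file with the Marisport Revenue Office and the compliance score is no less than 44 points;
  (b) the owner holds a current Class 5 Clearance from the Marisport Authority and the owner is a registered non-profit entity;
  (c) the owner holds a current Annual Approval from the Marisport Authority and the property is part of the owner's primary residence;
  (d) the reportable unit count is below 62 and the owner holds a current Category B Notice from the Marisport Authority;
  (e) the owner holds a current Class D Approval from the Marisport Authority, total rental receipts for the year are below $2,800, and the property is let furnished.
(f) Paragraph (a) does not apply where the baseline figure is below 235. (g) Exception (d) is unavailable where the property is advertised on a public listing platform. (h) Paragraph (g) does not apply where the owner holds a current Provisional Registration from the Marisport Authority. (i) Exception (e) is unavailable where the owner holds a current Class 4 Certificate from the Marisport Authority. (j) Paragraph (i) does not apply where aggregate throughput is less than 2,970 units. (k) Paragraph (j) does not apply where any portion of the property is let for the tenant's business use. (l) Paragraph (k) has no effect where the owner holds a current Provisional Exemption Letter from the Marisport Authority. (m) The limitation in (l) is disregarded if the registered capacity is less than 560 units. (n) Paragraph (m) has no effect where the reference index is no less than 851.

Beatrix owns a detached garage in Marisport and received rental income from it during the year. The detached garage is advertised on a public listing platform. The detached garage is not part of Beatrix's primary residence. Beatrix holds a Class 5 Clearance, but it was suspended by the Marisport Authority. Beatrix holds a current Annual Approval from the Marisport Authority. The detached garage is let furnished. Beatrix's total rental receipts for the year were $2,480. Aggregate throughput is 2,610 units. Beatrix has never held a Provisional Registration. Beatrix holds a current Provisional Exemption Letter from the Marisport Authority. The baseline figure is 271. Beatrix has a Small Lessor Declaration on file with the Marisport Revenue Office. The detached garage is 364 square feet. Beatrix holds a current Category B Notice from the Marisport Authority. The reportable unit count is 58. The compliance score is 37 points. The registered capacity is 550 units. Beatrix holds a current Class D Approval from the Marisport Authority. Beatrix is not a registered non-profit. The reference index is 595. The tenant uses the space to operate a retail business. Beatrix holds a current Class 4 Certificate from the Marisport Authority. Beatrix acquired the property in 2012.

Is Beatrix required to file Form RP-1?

Exception (a) requires that the compliance score is no less than 44 points; but the compliance score is 37 points, short of 44 points, so (a) is unavailable.
Exception (b) does not apply: the Class 5 Clearance is not current.
Exception (c) requires that the property is part of the owner's primary residence; but the detached garage is not part of the primary residence, so (c) is unavailable.
Exception (d): the reportable unit count is 58, below the 62 limit; a current Category B Notice is held — every condition holds. Turning to paragraphs (g)–(h): (g) operates against (d): the property is publicly advertised. (h) is not triggered (there is no Provisional Registration in force), so (g) stands. (d) is therefore removed.
Exception (e): a current Class D Approval is held; total rental receipts for the year are $2,480, below the $2,800 limit; the property is let furnished — every condition holds. But applying paragraphs (i)–(n): (i) operates against (e): a current Class 4 Certificate is held. (j) is triggered (aggregate throughput is 2,610 units, less than the 2,970 units limit), but is itself disapplied by (k): (k) operates against (j): the space is let for business use. (l) would limit (k) — a current Provisional Exemption Letter is held — but (m) sets (l) aside: (m) applies — the registered capacity is 550 units, less than the 560 units limit. (n), which would lift (m), is inapplicable — the reference index is 595, short of 851. So (e) is unavailable.
No exception displaces § 44.

Yes — Beatrix must file Form RP-1.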